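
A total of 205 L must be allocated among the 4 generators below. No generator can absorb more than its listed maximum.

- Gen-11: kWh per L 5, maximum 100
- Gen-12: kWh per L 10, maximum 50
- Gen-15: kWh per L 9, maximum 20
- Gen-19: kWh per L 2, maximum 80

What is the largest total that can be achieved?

Highest kWh per L first: Gen-12 10 > Gen-15 9 > Gen-11 5 > Gen-19 2.
Give Gen-12 50 to hit its cap of 50 → 155 left.
Gen-15: +20 to 20 (cap) → 135 left.
Give Gen-11 100 to hit its cap of 100 → 35 left.
Gen-19 has room for 80 but only 35 remain, so it gets 35.
Total = 5×100 + 10×50 + 9×20 + 2×35 = 1250.

1250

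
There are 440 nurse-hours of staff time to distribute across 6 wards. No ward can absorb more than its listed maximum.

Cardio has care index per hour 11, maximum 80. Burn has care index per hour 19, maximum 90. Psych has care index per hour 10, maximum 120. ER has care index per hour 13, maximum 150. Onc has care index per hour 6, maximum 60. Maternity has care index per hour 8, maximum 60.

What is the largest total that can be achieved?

5740

Highest care index per hour first: Burn 19 > ER 13 > Cardio 11 > Psych 10 > Maternity 8 > Onc 6.
Burn: +90 to 90 (cap) → 350 left.
ER takes 150 to reach its cap of 150 → 200 left.
Cardio: +80 to 80 (cap) → 120 left.
Give Psych 120 to hit its cap of 120 → 0 left.
Total = 11×80 + 19×90 + 10×120 + 13×150 = 5740.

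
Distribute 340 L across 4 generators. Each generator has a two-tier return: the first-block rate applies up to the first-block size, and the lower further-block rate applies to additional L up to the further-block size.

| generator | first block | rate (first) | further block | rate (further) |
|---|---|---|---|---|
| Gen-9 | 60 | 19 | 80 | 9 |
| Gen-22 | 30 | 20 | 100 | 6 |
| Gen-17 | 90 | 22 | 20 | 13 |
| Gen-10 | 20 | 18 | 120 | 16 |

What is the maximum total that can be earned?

Order all 8 blocks by rate: Gen-17/T1 22 > Gen-22/T1 20 > Gen-9/T1 19 > Gen-10/T1 18 > Gen-10/T2 16 > Gen-17/T2 13 > Gen-9/T2 9 > Gen-22/T2 6.
Fill Gen-17 T1 block (90 at 22) → 250 left.
Gen-22 T1 at 20: fill all 30 → 220 left.
Gen-9/T1 (19): +60 → 160 left.
Gen-10/T1 (18): +20 → 140 left.
Gen-10 T2 at 16: fill all 120 → 20 left.
Gen-17/T2 (13): +20 → 0 left.
Total = 22×90 + 20×30 + 19×60 + 18×20 + 16×120 + 13×20 = 6260.

6260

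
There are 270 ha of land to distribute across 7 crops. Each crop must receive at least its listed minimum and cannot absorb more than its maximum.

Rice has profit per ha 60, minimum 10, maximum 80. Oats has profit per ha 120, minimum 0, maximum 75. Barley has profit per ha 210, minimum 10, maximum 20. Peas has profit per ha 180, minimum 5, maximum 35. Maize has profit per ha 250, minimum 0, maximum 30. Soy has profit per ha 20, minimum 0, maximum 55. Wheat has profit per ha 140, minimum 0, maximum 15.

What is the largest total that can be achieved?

34200

Meeting every minimum uses 10+0+10+5+0+0+0 = 25 ha, leaving 245.
Order the crops by profit per ha: Maize 250 > Barley 210 > Peas 180 > Wheat 140 > Oats 120 > Rice 60 > Soy 20.
Give Maize 30 more to hit its cap of 30 — 215 left.
Barley takes 10 more to reach its cap of 20 — 205 left.
Peas takes 30 more to reach its cap of 35 — 175 left.
Give Wheat 15 more to hit its cap of 15 — 160 left.
Oats: +75 to 75 (cap) — 85 left.
Give Rice 70 more to hit its cap of 80 — 15 left.
Soy has room for 55 more but only 15 remain, so it gets 15.
Total = 60×80 + 120×75 + 210×20 + 180×35 + 250×30 + 20×15 + 140×15 = 34200.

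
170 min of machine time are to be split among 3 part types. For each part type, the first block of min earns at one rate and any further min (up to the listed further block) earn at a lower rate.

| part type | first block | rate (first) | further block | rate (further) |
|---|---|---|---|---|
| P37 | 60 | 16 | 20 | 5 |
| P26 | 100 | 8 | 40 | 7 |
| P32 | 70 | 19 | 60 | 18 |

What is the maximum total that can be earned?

3050

Treat each block as its own option and order by rate: P32/T1 19 > P32/T2 18 > P37/T1 16 > P26/T1 8 > P26/T2 7 > P37/T2 5.
P32 T1 at 19: fill all 70 → 100 left.
Fill P32 T2 block (60 at 18) → 40 left.
P37/T1: +40 of 60 at 16; pool empty.
Total = 19×70 + 18×60 + 16×40 = 3050.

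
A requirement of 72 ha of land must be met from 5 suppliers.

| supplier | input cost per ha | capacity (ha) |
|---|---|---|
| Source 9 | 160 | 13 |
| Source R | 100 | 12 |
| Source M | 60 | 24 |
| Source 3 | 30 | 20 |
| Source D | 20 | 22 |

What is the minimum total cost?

3080

Fill from the cheapest supplier first.
Source D (20): use full 22 ; 50 ha to go.
Source 3 (30): use full 20 ; 30 ha to go.
Take 24 from Source M at 60 ; need 6 more.
Source R (100): take the remaining 6 ; done.
Source 9: unused.
Cost = 22×20 + 20×30 + 24×60 + 6×100 = 3080.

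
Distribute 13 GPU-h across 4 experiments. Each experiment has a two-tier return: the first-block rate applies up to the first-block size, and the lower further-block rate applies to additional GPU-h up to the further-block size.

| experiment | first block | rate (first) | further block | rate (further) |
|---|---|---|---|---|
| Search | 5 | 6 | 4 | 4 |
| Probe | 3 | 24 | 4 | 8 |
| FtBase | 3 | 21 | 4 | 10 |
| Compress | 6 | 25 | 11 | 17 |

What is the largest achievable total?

302

Order all 8 blocks by rate: Compress/tier1 25 > Probe/tier1 24 > FtBase/tier1 21 > Compress/tier2 17 > FtBase/tier2 10 > Probe/tier2 8 > Search/tier1 6 > Search/tier2 4.
Fill Compress tier1 block (6 at 25) → 7 left.
Fill Probe tier1 block (3 at 24) → 4 left.
Fill FtBase tier1 block (3 at 21) → 1 left.
1 remain; put them into Compress tier2 at 17.
Total = 25×6 + 24×3 + 21×3 + 17×1 = 302.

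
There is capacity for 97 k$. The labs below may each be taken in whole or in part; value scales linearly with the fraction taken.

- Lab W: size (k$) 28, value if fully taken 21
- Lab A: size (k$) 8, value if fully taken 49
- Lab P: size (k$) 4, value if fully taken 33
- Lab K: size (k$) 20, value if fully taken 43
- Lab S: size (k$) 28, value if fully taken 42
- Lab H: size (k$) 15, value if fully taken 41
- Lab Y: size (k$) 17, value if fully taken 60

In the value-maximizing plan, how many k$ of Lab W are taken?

Sort by value density: Lab P 33/4≈8.25, Lab A 49/8≈6.12, Lab Y 60/17≈3.53, Lab H 41/15≈2.73, Lab K 43/20≈2.15, Lab S 42/28≈1.5, Lab W 21/28≈0.75.
All 4 k$ of Lab P fit (value 33) ; 93 remain.
All 8 k$ of Lab A fit (value 49) ; 85 remain.
Lab Y: take in full, 17 k$ for value 60 ; 68 left.
Take all of Lab H (15 k$, value 41) ; 53 k$ left.
Take all of Lab K (20 k$, value 43) ; 33 k$ left.
Take all of Lab S (28 k$, value 42) ; 5 k$ left.
Fill the last 5 k$ with part of Lab W: 5/28 of it earns 3.75.

5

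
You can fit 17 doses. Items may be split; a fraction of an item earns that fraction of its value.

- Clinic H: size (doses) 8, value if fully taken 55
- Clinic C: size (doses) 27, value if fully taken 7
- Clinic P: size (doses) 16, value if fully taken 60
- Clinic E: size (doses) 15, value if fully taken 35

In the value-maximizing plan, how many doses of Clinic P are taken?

Sort by value density: Clinic H 55/8≈6.88, Clinic P 60/16≈3.75, Clinic E 35/15≈2.33, Clinic C 7/27≈0.259.
All 8 doses of Clinic H fit (value 55) — 9 remain.
Fill the last 9 doses with part of Clinic P: 9/16 of it earns 33.75.

9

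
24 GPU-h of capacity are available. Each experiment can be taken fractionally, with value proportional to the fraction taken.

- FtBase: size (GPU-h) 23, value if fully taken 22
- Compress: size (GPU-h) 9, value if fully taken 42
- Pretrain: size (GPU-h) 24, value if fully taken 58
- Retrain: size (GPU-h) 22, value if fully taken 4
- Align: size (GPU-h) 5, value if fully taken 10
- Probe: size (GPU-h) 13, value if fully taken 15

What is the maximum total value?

Rank by value-to-size ratio: Compress 42/9≈4.67, Pretrain 58/24≈2.42, Align 10/5≈2, Probe 15/13≈1.15, FtBase 22/23≈0.957, Retrain 4/22≈0.182.
Compress: take in full, 9 GPU-h for value 42 — 15 left.
Only 15 GPU-h remain; take 15/24 of Pretrain for value 58×15/24 = 36.25.
Total value = 78.25.

78.25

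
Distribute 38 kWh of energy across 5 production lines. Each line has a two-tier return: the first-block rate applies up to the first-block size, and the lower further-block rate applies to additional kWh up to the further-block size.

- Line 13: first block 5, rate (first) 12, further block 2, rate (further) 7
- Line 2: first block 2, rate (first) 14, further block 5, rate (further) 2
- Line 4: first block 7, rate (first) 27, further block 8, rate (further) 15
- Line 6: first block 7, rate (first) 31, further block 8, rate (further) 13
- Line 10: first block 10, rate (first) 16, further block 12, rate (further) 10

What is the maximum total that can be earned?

766

Treat each block as its own option and order by rate: Line 6/tier1 31 > Line 4/tier1 27 > Line 10/tier1 16 > Line 4/tier2 15 > Line 2/tier1 14 > Line 6/tier2 13 > Line 13/tier1 12 > Line 10/tier2 10 > Line 13/tier2 7 > Line 2/tier2 2.
Fill Line 6 tier1 block (7 at 31) ; 31 left.
Line 4 tier1 at 27: fill all 7 ; 24 left.
Fill Line 10 tier1 block (10 at 16) ; 14 left.
Line 4/tier2 (15): +8 ; 6 left.
Fill Line 2 tier1 block (2 at 14) ; 4 left.
Line 6 tier2 at 13: only 4 left, fill 4.
Total = 31×7 + 27×7 + 16×10 + 15×8 + 14×2 + 13×4 = 766.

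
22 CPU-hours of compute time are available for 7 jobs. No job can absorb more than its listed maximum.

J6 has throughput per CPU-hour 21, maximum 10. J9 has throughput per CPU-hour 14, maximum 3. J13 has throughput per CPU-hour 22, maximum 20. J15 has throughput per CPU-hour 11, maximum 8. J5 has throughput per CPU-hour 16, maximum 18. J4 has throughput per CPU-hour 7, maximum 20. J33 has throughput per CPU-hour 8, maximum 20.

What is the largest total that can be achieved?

482

Rank by throughput per CPU-hour: J13 22 > J6 21 > J5 16 > J9 14 > J15 11 > J33 8 > J4 7.
J13 takes 20 to reach its cap of 20 — 2 left.
J6: +2 (room for 10) → 2. Pool exhausted.
Total = 21×2 + 22×20 = 482.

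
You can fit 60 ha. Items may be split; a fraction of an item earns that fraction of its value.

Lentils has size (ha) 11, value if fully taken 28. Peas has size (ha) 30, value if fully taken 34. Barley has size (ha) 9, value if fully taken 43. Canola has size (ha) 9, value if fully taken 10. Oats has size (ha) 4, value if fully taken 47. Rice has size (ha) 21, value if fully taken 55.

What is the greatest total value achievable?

190

Sort by value density: Oats 47/4≈11.8, Barley 43/9≈4.78, Rice 55/21≈2.62, Lentils 28/11≈2.55, Peas 34/30≈1.13, Canola 10/9≈1.11.
Oats: take in full, 4 ha for value 47 → 56 left.
Take all of Barley (9 ha, value 43) → 47 ha left.
Rice: take in full, 21 ha for value 55 → 26 left.
All 11 ha of Lentils fit (value 28) → 15 remain.
15 ha left: a 15/30 share of Peas gives 34×15/30 = 17.
Total value = 190.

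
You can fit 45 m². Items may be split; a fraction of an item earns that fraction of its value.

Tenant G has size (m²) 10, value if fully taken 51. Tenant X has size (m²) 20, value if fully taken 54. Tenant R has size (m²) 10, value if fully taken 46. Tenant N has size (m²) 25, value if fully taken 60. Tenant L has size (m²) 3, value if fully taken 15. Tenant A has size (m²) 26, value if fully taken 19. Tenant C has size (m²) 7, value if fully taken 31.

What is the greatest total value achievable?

Sort by value density: Tenant G 51/10≈5.1, Tenant L 15/3≈5, Tenant R 46/10≈4.6, Tenant C 31/7≈4.43, Tenant X 54/20≈2.7, Tenant N 60/25≈2.4, Tenant A 19/26≈0.731.
Tenant G: take in full, 10 m² for value 51 — 35 left.
Take all of Tenant L (3 m², value 15) — 32 m² left.
Take all of Tenant R (10 m², value 46) — 22 m² left.
Take all of Tenant C (7 m², value 31) — 15 m² left.
Only 15 m² remain; take 15/20 of Tenant X for value 54×15/20 = 40.5.
Total value = 183.5.

183.5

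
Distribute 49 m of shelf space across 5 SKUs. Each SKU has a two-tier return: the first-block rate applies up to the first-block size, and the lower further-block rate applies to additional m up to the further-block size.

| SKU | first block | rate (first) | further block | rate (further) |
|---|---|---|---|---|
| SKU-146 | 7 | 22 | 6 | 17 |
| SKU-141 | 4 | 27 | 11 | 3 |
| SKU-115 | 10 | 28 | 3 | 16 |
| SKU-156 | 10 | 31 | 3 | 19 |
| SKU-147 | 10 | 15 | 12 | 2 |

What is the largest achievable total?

1149

Order all 10 blocks by rate: SKU-156/T1 31 > SKU-115/T1 28 > SKU-141/T1 27 > SKU-146/T1 22 > SKU-156/T2 19 > SKU-146/T2 17 > SKU-115/T2 16 > SKU-147/T1 15 > SKU-141/T2 3 > SKU-147/T2 2.
Fill SKU-156 T1 block (10 at 31) ; 39 left.
SKU-115 T1 at 28: fill all 10 ; 29 left.
SKU-141 T1 at 27: fill all 4 ; 25 left.
Fill SKU-146 T1 block (7 at 22) ; 18 left.
Fill SKU-156 T2 block (3 at 19) ; 15 left.
SKU-146 T2 at 17: fill all 6 ; 9 left.
SKU-115 T2 at 16: fill all 3 ; 6 left.
SKU-147/T1: +6 of 10 at 15; pool empty.
Total = 31×10 + 28×10 + 27×4 + 22×7 + 19×3 + 17×6 + 16×3 + 15×6 = 1149.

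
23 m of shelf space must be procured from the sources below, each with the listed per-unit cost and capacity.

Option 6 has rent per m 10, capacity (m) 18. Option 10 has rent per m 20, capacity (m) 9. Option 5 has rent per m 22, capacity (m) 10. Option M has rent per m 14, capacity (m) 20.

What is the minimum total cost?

Fill from the cheapest source first.
Option 6 (10): use full 18 — 5 m to go.
Option M (14): take the remaining 5 — done.
Option 10, Option 5: unused.
Cost = 18×10 + 5×14 = 250.

250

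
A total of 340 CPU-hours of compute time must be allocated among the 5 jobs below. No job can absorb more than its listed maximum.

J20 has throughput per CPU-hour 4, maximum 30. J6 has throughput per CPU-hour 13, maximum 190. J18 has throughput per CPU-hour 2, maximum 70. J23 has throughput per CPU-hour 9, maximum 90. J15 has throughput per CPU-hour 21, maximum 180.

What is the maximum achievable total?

Highest throughput per CPU-hour first: J15 21 > J6 13 > J23 9 > J20 4 > J18 2.
J15: +180 to 180 (cap) — 160 left.
Only 160 left; J6 takes them to reach 160.
Total = 13×160 + 21×180 = 5860.

5860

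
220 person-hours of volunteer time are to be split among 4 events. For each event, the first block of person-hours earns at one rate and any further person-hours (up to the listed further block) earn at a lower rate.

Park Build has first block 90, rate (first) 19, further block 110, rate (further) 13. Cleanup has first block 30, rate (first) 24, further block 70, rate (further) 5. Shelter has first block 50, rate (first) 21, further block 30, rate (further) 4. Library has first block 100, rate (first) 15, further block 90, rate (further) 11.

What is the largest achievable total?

Rank every tier by rate: Cleanup/first 24 > Shelter/first 21 > Park Build/first 19 > Library/first 15 > Park Build/second 13 > Library/second 11 > Cleanup/second 5 > Shelter/second 4.
Fill Cleanup first block (30 at 24) ; 190 left.
Shelter first at 21: fill all 50 ; 140 left.
Park Build/first (19): +90 ; 50 left.
Library/first: +50 of 100 at 15; pool empty.
Total = 24×30 + 21×50 + 19×90 + 15×50 = 4230.

4230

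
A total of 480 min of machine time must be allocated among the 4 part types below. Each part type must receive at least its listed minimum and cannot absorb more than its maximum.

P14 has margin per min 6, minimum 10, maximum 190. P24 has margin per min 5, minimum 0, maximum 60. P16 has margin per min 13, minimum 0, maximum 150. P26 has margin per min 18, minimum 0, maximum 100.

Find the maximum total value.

Meeting every minimum uses 10+0+0+0 = 10 min, leaving 470.
Rank by margin per min: P26 18 > P16 13 > P14 6 > P24 5.
Give P26 100 more to hit its cap of 100 — 370 left.
P16: +150 to 150 (cap) — 220 left.
Give P14 180 more to hit its cap of 190 — 40 left.
P24 has room for 60 more but only 40 remain, so it gets 40.
Total = 6×190 + 5×40 + 13×150 + 18×100 = 5090.

5090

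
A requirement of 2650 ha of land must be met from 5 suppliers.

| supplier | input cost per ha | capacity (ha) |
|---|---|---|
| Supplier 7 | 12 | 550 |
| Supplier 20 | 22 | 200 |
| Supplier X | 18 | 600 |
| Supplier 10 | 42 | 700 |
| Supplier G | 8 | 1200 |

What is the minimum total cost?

35600

Fill from the cheapest supplier first.
Supplier G at 8: take all 1200 ha → 1450 still needed.
Supplier 7 at 12: take all 550 ha → 900 still needed.
Supplier X (18): use full 600 → 300 ha to go.
Supplier 20 (22): use full 200 → 100 ha to go.
Supplier 10 at 42: take 100 of its 700 → requirement met.
Cost = 1200×8 + 550×12 + 600×18 + 200×22 + 100×42 = 35600.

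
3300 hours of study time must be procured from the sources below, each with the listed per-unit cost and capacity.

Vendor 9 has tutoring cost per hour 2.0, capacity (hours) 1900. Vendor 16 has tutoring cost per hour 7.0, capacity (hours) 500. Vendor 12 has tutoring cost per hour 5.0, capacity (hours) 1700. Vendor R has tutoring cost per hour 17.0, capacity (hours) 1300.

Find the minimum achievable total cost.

Use sources in increasing cost order.
Vendor 9 at 2.0: take all 1900 hours ; 1400 still needed.
Vendor 12 at 5.0: take 1400 of its 1700 ; requirement met.
Vendor 16, Vendor R: unused.
Cost = 1900×2.0 + 1400×5.0 = 10800.

10800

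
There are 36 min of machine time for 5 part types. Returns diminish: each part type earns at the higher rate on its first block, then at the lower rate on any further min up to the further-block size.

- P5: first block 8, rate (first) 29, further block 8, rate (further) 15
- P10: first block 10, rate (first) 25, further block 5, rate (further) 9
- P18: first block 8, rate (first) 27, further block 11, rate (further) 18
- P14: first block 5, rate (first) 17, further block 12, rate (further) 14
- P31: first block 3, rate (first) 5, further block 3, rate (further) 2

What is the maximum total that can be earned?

878

Treat each block as its own option and order by rate: P5/T1 29 > P18/T1 27 > P10/T1 25 > P18/T2 18 > P14/T1 17 > P5/T2 15 > P14/T2 14 > P10/T2 9 > P31/T1 5 > P31/T2 2.
P5/T1 (29): +8 ; 28 left.
P18 T1 at 27: fill all 8 ; 20 left.
P10 T1 at 25: fill all 10 ; 10 left.
10 remain; put them into P18 T2 at 18.
Total = 29×8 + 27×8 + 25×10 + 18×10 = 878.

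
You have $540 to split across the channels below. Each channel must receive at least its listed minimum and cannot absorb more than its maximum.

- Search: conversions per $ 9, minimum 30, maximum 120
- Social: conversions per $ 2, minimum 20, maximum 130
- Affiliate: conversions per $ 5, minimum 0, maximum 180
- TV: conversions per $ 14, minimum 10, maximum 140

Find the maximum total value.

4140

Meeting every minimum uses 30+20+0+10 = 60 $, leaving 480.
Rank by conversions per $: TV 14 > Search 9 > Affiliate 5 > Social 2.
TV takes 130 more to reach its cap of 140 — 350 left.
Give Search 90 more to hit its cap of 120 — 260 left.
Give Affiliate 180 more to hit its cap of 180 — 80 left.
Social has room for 110 more but only 80 remain, so it gets 100.
Total = 9×120 + 2×100 + 5×180 + 14×140 = 4140.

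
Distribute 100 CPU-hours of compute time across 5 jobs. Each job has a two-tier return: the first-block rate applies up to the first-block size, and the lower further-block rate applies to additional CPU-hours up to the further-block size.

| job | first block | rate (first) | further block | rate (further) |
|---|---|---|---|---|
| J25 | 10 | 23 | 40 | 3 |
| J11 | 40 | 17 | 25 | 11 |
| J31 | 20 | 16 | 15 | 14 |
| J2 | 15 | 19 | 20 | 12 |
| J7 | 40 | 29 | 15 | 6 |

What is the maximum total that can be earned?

Treat each block as its own option and order by rate: J7/first 29 > J25/first 23 > J2/first 19 > J11/first 17 > J31/first 16 > J31/second 14 > J2/second 12 > J11/second 11 > J7/second 6 > J25/second 3.
J7 first at 29: fill all 40 — 60 left.
Fill J25 first block (10 at 23) — 50 left.
J2 first at 19: fill all 15 — 35 left.
J11 first at 17: only 35 left, fill 35.
Total = 29×40 + 23×10 + 19×15 + 17×35 = 2270.

2270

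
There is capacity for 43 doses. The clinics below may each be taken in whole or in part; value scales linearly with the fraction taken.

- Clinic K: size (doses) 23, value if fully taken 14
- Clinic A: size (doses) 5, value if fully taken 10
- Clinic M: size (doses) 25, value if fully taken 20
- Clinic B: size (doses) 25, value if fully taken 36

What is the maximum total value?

56.4

Rank by value-to-size ratio: Clinic A 10/5≈2, Clinic B 36/25≈1.44, Clinic M 20/25≈0.8, Clinic K 14/23≈0.609.
Clinic A: take in full, 5 doses for value 10 → 38 left.
All 25 doses of Clinic B fit (value 36) → 13 remain.
13 doses left: a 13/25 share of Clinic M gives 20×13/25 = 10.4.
Total value = 56.4.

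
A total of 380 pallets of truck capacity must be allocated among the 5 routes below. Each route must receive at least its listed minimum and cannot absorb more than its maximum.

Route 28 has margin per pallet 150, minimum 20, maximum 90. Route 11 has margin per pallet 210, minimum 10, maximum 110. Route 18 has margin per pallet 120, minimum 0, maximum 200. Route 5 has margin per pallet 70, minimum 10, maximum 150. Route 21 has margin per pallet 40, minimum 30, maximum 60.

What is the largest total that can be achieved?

55300

Meeting every minimum uses 20+10+0+10+30 = 70 pallets, leaving 310.
Highest margin per pallet first: Route 11 210 > Route 28 150 > Route 18 120 > Route 5 70 > Route 21 40.
Give Route 11 100 more to hit its cap of 110 → 210 left.
Give Route 28 70 more to hit its cap of 90 → 140 left.
Only 140 left; Route 18 takes them to reach 140.
Total = 150×90 + 210×110 + 120×140 + 70×10 + 40×30 = 55300.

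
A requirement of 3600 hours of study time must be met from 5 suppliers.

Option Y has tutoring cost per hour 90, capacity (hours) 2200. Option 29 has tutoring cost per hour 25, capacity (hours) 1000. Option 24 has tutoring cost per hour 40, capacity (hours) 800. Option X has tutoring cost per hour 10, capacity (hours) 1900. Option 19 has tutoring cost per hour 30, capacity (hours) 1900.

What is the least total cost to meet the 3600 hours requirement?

Use suppliers in increasing cost order.
Option X (10): use full 1900 ; 1700 hours to go.
Option 29 at 25: take all 1000 hours ; 700 still needed.
Take 700 from Option 19 at 30 to finish.
Option 24, Option Y: unused.
Cost = 1900×10 + 1000×25 + 700×30 = 65000.

65000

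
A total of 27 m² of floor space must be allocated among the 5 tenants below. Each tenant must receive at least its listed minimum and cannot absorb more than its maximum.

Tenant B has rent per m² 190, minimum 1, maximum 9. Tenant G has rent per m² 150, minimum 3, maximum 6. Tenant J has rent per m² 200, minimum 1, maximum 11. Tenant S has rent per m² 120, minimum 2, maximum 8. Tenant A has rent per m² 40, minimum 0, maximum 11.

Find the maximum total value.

Meeting every minimum uses 1+3+1+2+0 = 7 m², leaving 20.
Highest rent per m² first: Tenant J 200 > Tenant B 190 > Tenant G 150 > Tenant S 120 > Tenant A 40.
Tenant J takes 10 more to reach its cap of 11 ; 10 left.
Tenant B: +8 to 9 (cap) ; 2 left.
Only 2 left; Tenant G takes them to reach 5.
Total = 190×9 + 150×5 + 200×11 + 120×2 = 4900.

4900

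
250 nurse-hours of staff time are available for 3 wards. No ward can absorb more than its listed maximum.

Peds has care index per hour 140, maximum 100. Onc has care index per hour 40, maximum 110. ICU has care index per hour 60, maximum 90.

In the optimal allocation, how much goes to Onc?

60

Rank by care index per hour: Peds 140 > ICU 60 > Onc 40.
Peds takes 100 to reach its cap of 100 ; 150 left.
ICU: +90 to 90 (cap) ; 60 left.
Onc: +60 (room for 110) → 60. Pool exhausted.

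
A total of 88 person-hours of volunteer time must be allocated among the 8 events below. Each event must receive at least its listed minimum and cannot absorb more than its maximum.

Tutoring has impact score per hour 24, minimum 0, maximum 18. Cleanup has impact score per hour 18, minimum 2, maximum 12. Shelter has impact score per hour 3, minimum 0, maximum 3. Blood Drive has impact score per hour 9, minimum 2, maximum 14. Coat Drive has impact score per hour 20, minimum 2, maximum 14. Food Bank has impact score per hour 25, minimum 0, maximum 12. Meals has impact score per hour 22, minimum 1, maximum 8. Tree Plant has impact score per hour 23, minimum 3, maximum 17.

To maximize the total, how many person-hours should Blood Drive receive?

7

Meeting every minimum uses 0+2+0+2+2+0+1+3 = 10 person-hours, leaving 78.
Highest impact score per hour first: Food Bank 25 > Tutoring 24 > Tree Plant 23 > Meals 22 > Coat Drive 20 > Cleanup 18 > Blood Drive 9 > Shelter 3.
Food Bank: +12 to 12 (cap) → 66 left.
Give Tutoring 18 more to hit its cap of 18 → 48 left.
Tree Plant takes 14 more to reach its cap of 17 → 34 left.
Give Meals 7 more to hit its cap of 8 → 27 left.
Give Coat Drive 12 more to hit its cap of 14 → 15 left.
Cleanup: +10 to 12 (cap) → 5 left.
Blood Drive: +5 (room for 12) → 7. Pool exhausted.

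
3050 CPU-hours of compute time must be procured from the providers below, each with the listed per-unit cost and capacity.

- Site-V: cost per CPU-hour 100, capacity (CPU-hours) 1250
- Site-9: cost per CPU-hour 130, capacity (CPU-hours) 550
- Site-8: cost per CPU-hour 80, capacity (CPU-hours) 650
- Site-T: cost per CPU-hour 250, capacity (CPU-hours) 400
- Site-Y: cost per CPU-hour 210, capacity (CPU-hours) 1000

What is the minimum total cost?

Fill from the cheapest provider first.
Take 650 from Site-8 at 80 → need 2400 more.
Take 1250 from Site-V at 100 → need 1150 more.
Take 550 from Site-9 at 130 → need 600 more.
Site-Y at 210: take 600 of its 1000 → requirement met.
Site-T: unused.
Cost = 650×80 + 1250×100 + 550×130 + 600×210 = 374500.

374500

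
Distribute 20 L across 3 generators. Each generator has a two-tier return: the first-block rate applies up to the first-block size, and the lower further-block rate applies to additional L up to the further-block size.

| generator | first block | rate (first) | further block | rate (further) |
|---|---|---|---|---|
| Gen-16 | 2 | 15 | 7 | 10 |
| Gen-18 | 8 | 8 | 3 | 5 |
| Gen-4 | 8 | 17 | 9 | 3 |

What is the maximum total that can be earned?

Order all 6 blocks by rate: Gen-4/T1 17 > Gen-16/T1 15 > Gen-16/T2 10 > Gen-18/T1 8 > Gen-18/T2 5 > Gen-4/T2 3.
Gen-4/T1 (17): +8 — 12 left.
Gen-16 T1 at 15: fill all 2 — 10 left.
Gen-16/T2 (10): +7 — 3 left.
3 remain; put them into Gen-18 T1 at 8.
Total = 17×8 + 15×2 + 10×7 + 8×3 = 260.

260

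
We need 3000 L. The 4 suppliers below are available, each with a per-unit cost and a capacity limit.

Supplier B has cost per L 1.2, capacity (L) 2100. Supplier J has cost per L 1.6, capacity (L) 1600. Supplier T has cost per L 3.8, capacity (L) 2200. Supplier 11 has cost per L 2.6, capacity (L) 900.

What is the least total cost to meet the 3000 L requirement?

Cheapest first:
Supplier B at 1.2: take all 2100 L → 900 still needed.
Take 900 from Supplier J at 1.6 to finish.
Supplier 11, Supplier T: unused.
Cost = 2100×1.2 + 900×1.6 = 3960.

3960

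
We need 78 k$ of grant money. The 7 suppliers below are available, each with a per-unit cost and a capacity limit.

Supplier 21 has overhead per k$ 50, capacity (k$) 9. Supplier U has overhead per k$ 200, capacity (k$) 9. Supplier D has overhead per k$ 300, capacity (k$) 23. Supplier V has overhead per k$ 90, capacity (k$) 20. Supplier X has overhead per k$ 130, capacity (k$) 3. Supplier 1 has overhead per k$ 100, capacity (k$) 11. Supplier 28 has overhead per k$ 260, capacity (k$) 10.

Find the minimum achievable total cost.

Use suppliers in increasing cost order.
Supplier 21 (50): use full 9 → 69 k$ to go.
Supplier V (90): use full 20 → 49 k$ to go.
Supplier 1 (100): use full 11 → 38 k$ to go.
Take 3 from Supplier X at 130 → need 35 more.
Supplier U at 200: take all 9 k$ → 26 still needed.
Supplier 28 (260): use full 10 → 16 k$ to go.
Supplier D at 300: take 16 of its 23 → requirement met.
Cost = 9×50 + 20×90 + 11×100 + 3×130 + 9×200 + 10×260 + 16×300 = 12940.

12940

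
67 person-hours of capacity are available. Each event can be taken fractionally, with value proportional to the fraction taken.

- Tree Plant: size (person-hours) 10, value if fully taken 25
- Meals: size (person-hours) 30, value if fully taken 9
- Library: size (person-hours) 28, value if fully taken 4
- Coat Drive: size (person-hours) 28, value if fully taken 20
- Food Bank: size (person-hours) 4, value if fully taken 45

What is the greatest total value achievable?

Best value per unit of size first: Food Bank 45/4≈11.2, Tree Plant 25/10≈2.5, Coat Drive 20/28≈0.714, Meals 9/30≈0.3, Library 4/28≈0.143.
Food Bank: take in full, 4 person-hours for value 45 — 63 left.
All 10 person-hours of Tree Plant fit (value 25) — 53 remain.
All 28 person-hours of Coat Drive fit (value 20) — 25 remain.
Only 25 person-hours remain; take 25/30 of Meals for value 9×25/30 = 7.5.
Total value = 97.5.

97.5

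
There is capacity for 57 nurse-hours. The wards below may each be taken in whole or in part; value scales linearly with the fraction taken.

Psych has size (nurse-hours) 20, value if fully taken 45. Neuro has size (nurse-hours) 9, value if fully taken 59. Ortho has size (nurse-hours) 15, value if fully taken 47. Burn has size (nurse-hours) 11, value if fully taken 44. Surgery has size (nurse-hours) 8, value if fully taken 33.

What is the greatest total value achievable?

Sort by value density: Neuro 59/9≈6.56, Surgery 33/8≈4.12, Burn 44/11≈4, Ortho 47/15≈3.13, Psych 45/20≈2.25.
Neuro: take in full, 9 nurse-hours for value 59 ; 48 left.
Take all of Surgery (8 nurse-hours, value 33) ; 40 nurse-hours left.
Burn: take in full, 11 nurse-hours for value 44 ; 29 left.
Ortho: take in full, 15 nurse-hours for value 47 ; 14 left.
14 nurse-hours left: a 14/20 share of Psych gives 45×14/20 = 31.5.
Total value = 214.5.

214.5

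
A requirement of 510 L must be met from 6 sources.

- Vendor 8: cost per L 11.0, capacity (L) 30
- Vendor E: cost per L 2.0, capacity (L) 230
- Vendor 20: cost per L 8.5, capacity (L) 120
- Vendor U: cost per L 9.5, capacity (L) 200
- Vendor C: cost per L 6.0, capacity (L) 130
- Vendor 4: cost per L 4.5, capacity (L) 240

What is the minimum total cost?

Cheapest first:
Vendor E (2.0): use full 230 — 280 L to go.
Vendor 4 at 4.5: take all 240 L — 40 still needed.
Vendor C (6.0): take the remaining 40 — done.
Vendor 20, Vendor U, Vendor 8: unused.
Cost = 230×2.0 + 240×4.5 + 40×6.0 = 1780.

1780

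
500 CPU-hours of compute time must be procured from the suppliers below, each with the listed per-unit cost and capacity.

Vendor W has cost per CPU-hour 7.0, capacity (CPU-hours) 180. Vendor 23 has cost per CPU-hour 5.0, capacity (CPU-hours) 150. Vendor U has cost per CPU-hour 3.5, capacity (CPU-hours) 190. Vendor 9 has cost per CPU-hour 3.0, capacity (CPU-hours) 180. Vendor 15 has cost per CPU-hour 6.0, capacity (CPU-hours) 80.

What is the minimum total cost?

1855

Use suppliers in increasing cost order.
Vendor 9 (3.0): use full 180 → 320 CPU-hours to go.
Take 190 from Vendor U at 3.5 → need 130 more.
Vendor 23 at 5.0: take 130 of its 150 → requirement met.
Vendor 15, Vendor W: unused.
Cost = 180×3.0 + 190×3.5 + 130×5.0 = 1855.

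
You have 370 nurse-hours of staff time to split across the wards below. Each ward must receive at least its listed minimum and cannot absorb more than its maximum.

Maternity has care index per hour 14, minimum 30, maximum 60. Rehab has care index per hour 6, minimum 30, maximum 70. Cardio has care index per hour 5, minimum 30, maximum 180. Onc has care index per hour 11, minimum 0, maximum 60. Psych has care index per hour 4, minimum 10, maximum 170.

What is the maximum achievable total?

2810

Meeting every minimum uses 30+30+30+0+10 = 100 nurse-hours, leaving 270.
Rank by care index per hour: Maternity 14 > Onc 11 > Rehab 6 > Cardio 5 > Psych 4.
Give Maternity 30 more to hit its cap of 60 — 240 left.
Onc takes 60 more to reach its cap of 60 — 180 left.
Rehab takes 40 more to reach its cap of 70 — 140 left.
Cardio: +140 (room for 150) → 170. Pool exhausted.
Total = 14×60 + 6×70 + 5×170 + 11×60 + 4×10 = 2810.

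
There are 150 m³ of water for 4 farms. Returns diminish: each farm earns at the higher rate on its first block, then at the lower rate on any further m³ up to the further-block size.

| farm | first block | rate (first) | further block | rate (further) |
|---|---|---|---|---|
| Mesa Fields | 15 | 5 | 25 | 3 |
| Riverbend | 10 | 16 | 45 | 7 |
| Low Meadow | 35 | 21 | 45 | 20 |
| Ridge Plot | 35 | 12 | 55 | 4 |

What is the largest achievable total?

Order all 8 blocks by rate: Low Meadow/tier1 21 > Low Meadow/tier2 20 > Riverbend/tier1 16 > Ridge Plot/tier1 12 > Riverbend/tier2 7 > Mesa Fields/tier1 5 > Ridge Plot/tier2 4 > Mesa Fields/tier2 3.
Low Meadow tier1 at 21: fill all 35 — 115 left.
Low Meadow/tier2 (20): +45 — 70 left.
Riverbend tier1 at 16: fill all 10 — 60 left.
Fill Ridge Plot tier1 block (35 at 12) — 25 left.
Riverbend tier2 at 7: only 25 left, fill 25.
Total = 21×35 + 20×45 + 16×10 + 12×35 + 7×25 = 2390.

2390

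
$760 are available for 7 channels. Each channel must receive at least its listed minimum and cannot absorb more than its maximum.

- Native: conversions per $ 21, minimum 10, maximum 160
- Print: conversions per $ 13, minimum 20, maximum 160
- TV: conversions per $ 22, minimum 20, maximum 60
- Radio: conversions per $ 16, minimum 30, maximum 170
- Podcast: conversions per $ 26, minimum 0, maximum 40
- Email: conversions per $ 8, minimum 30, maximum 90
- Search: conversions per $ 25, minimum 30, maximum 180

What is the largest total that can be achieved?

14740

Meeting every minimum uses 10+20+20+30+0+30+30 = 140 $, leaving 620.
Order the channels by conversions per $: Podcast 26 > Search 25 > TV 22 > Native 21 > Radio 16 > Print 13 > Email 8.
Podcast: +40 to 40 (cap) — 580 left.
Give Search 150 more to hit its cap of 180 — 430 left.
TV takes 40 more to reach its cap of 60 — 390 left.
Give Native 150 more to hit its cap of 160 — 240 left.
Radio: +140 to 170 (cap) — 100 left.
Print has room for 140 more but only 100 remain, so it gets 120.
Total = 21×160 + 13×120 + 22×60 + 16×170 + 26×40 + 8×30 + 25×180 = 14740.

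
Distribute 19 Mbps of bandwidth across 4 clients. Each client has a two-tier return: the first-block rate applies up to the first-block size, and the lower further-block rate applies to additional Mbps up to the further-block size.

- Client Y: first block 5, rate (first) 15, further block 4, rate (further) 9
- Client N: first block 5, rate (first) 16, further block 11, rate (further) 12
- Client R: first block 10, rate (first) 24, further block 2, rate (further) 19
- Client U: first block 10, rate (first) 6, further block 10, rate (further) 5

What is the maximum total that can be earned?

Order all 8 blocks by rate: Client R/tier1 24 > Client R/tier2 19 > Client N/tier1 16 > Client Y/tier1 15 > Client N/tier2 12 > Client Y/tier2 9 > Client U/tier1 6 > Client U/tier2 5.
Fill Client R tier1 block (10 at 24) ; 9 left.
Fill Client R tier2 block (2 at 19) ; 7 left.
Fill Client N tier1 block (5 at 16) ; 2 left.
Client Y/tier1: +2 of 5 at 15; pool empty.
Total = 24×10 + 19×2 + 16×5 + 15×2 = 388.

388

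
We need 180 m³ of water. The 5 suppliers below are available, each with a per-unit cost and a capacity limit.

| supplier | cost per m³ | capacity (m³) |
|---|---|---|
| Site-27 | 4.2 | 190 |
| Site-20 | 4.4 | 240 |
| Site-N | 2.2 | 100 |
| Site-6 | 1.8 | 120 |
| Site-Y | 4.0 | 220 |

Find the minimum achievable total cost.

348

Fill from the cheapest supplier first.
Take 120 from Site-6 at 1.8 — need 60 more.
Take 60 from Site-N at 2.2 to finish.
Site-Y, Site-27, Site-20: unused.
Cost = 120×1.8 + 60×2.2 = 348.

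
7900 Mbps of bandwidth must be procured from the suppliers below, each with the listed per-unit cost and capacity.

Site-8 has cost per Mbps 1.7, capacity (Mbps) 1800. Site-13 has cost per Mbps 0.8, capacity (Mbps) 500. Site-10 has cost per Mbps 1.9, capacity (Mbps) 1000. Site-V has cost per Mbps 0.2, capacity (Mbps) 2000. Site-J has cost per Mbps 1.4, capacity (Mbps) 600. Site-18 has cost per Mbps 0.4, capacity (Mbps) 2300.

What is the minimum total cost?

Fill from the cheapest supplier first.
Site-V at 0.2: take all 2000 Mbps ; 5900 still needed.
Site-18 at 0.4: take all 2300 Mbps ; 3600 still needed.
Site-13 at 0.8: take all 500 Mbps ; 3100 still needed.
Site-J at 1.4: take all 600 Mbps ; 2500 still needed.
Take 1800 from Site-8 at 1.7 ; need 700 more.
Take 700 from Site-10 at 1.9 to finish.
Cost = 2000×0.2 + 2300×0.4 + 500×0.8 + 600×1.4 + 1800×1.7 + 700×1.9 = 6950.

6950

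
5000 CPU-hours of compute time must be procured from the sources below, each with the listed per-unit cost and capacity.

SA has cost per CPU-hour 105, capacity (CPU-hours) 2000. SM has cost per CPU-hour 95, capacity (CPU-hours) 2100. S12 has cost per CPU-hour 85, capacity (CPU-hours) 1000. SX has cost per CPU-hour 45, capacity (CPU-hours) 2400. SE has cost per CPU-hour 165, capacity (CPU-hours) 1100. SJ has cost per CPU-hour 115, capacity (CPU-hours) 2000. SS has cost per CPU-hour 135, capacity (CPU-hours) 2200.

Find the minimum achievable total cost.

345000

Cheapest first:
Take 2400 from SX at 45 ; need 2600 more.
S12 (85): use full 1000 ; 1600 CPU-hours to go.
SM at 95: take 1600 of its 2100 ; requirement met.
SA, SJ, SS, SE: unused.
Cost = 2400×45 + 1000×85 + 1600×95 = 345000.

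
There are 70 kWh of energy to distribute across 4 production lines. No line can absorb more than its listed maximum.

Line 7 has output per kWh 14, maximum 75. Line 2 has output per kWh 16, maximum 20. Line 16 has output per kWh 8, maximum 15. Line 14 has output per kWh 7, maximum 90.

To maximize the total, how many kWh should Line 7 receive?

Rank by output per kWh: Line 2 16 > Line 7 14 > Line 16 8 > Line 14 7.
Line 2 takes 20 to reach its cap of 20 → 50 left.
Line 7 has room for 75 but only 50 remain, so it gets 50.

50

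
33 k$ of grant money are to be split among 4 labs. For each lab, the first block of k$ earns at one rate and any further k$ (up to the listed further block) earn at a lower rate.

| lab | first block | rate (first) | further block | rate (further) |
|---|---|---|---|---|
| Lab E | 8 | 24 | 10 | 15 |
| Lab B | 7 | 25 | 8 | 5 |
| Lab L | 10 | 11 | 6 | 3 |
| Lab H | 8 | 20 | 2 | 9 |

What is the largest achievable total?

Treat each block as its own option and order by rate: Lab B/tier1 25 > Lab E/tier1 24 > Lab H/tier1 20 > Lab E/tier2 15 > Lab L/tier1 11 > Lab H/tier2 9 > Lab B/tier2 5 > Lab L/tier2 3.
Fill Lab B tier1 block (7 at 25) ; 26 left.
Lab E/tier1 (24): +8 ; 18 left.
Lab H/tier1 (20): +8 ; 10 left.
Fill Lab E tier2 block (10 at 15) ; 0 left.
Total = 25×7 + 24×8 + 20×8 + 15×10 = 677.

677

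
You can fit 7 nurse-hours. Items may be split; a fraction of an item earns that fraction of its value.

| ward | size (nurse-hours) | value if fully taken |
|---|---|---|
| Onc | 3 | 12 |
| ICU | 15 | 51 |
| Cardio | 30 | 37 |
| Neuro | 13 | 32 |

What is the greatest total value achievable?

25.6

Best value per unit of size first: Onc 12/3≈4, ICU 51/15≈3.4, Neuro 32/13≈2.46, Cardio 37/30≈1.23.
All 3 nurse-hours of Onc fit (value 12) ; 4 remain.
Only 4 nurse-hours remain; take 4/15 of ICU for value 51×4/15 = 13.6.
Total value = 25.6.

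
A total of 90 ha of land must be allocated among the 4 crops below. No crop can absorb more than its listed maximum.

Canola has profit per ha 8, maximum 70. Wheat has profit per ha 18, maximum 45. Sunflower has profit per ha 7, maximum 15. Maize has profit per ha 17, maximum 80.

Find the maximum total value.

1575

Highest profit per ha first: Wheat 18 > Maize 17 > Canola 8 > Sunflower 7.
Wheat: +45 to 45 (cap) — 45 left.
Only 45 left; Maize takes them to reach 45.
Total = 18×45 + 17×45 = 1575.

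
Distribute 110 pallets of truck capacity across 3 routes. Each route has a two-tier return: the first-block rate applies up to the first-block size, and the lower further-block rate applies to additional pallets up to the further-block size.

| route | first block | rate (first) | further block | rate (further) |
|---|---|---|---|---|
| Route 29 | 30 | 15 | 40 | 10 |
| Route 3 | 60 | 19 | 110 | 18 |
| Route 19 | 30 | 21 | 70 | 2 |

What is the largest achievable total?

2130

Treat each block as its own option and order by rate: Route 19/tier1 21 > Route 3/tier1 19 > Route 3/tier2 18 > Route 29/tier1 15 > Route 29/tier2 10 > Route 19/tier2 2.
Route 19 tier1 at 21: fill all 30 — 80 left.
Route 3 tier1 at 19: fill all 60 — 20 left.
Route 3 tier2 at 18: only 20 left, fill 20.
Total = 21×30 + 19×60 + 18×20 = 2130.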